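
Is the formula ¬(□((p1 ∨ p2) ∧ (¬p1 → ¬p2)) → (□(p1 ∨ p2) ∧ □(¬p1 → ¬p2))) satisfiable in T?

1. ¬(□((p1 ∨ p2) ∧ (¬p1 → ¬p2)) → (□(p1 ∨ p2) ∧ □(¬p1 → ¬p2))), 0
2. □((p1 ∨ p2) ∧ (¬p1 → ¬p2)), 0
3. ¬(□(p1 ∨ p2) ∧ □(¬p1 → ¬p2)), 0
4. (p1 ∨ p2) ∧ (¬p1 → ¬p2), 0
5. p1 ∨ p2, 0
6. ¬p1 → ¬p2, 0
7. ¬□(¬p1 → ¬p2), 0
8. p2, 0
9. p1, 0
10. ¬(¬p1 → ¬p2), 1
11. ¬p1, 1
12. p2, 1
13. (p1 ∨ p2) ∧ (¬p1 → ¬p2), 1
14. p1 ∨ p2, 1
15. ¬p1 → ¬p2, 1
16. ¬p2, 1
Accessibility: 0R0, 0R1, 1R1
Branch closes: p2 and ¬p2 both at 1.
Every branch closes; the branch above is one of them.

Unsatisfiable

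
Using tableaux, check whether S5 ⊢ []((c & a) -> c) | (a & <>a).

Valid

Tableau for the negation ~([]((c & a) -> c) | (a & <>a)):
1. ~([]((c & a) -> c) | (a & <>a)), u
2. ~[]((c & a) -> c), u
3. ~(a & <>a), u
4. ~<>a, u
5. ~a, u
6. ~((c & a) -> c), v
7. c & a, v
8. ~c, v
9. c, v
10. a, v
Accessibility: uRu, uRv, vRu, vRv
Branch closes: c and ~c both at v.
All branches of the negation close; one closing branch shown above.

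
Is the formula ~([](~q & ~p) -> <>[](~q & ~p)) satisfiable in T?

1. ~([](~q & ~p) -> <>[](~q & ~p)), w0
2. [](~q & ~p), w0
3. ~<>[](~q & ~p), w0
4. ~q & ~p, w0
5. ~q, w0
6. ~p, w0
7. ~[](~q & ~p), w0
8. ~(~q & ~p), w1
9. ~q & ~p, w1
10. ~q, w1
11. ~p, w1
12. ~[](~q & ~p), w1
13. p, w1
Accessibility: w0Rw0, w0Rw1, w1Rw1
Branch closes: p and ~p both at w1.
(One branch shown.) All branches close.

Unsatisfiable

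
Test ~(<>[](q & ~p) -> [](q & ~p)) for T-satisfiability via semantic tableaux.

Satisfiable

1. ~(<>[](q & ~p) -> [](q & ~p)), u
2. <>[](q & ~p), u
3. ~[](q & ~p), u
4. [](q & ~p), v
5. q & ~p, v
6. q, v
7. ~p, v
8. ~(q & ~p), w
9. p, w
Accessibility: uRu, uRv, uRw, vRv, wRw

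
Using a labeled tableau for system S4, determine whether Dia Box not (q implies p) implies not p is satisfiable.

1. Dia Box not (q implies p) implies not p, u
2. not p, u
Accessibility: uRu

Satisfiable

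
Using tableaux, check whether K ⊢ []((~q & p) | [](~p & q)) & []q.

No, not valid

Tableau for the negation ~([]((~q & p) | [](~p & q)) & []q):
1. ~([]((~q & p) | [](~p & q)) & []q), u
2. ~[]q, u   [~&-rule on 1 (branches; this branch)]
3. ~q, v   [~[]-rule on 2: fresh world v, uRv]
Accessibility: uRv
The negation has an open branch (countermodel exists).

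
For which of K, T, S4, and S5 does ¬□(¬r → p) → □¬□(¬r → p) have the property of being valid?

S5

S4-tableau for the negation ¬(¬□(¬r → p) → □¬□(¬r → p)):
1. ¬(¬□(¬r → p) → □¬□(¬r → p)), 0
2. ¬□(¬r → p), 0
3. ¬□¬□(¬r → p), 0
4. ¬(¬r → p), 1
5. ¬r, 1
6. ¬p, 1
7. □(¬r → p), 2
8. ¬r → p, 2
9. p, 2
Accessibility: 0R0, 0R1, 0R2, 1R1, 2R2
Complete open branch: countermodel on an S4-frame, so not valid in S4, nor in K, T (the same frame is also a K-frame and a T-frame).
S5-tableau for the negation ¬(¬□(¬r → p) → □¬□(¬r → p)):
1. ¬(¬□(¬r → p) → □¬□(¬r → p)), 0
2. ¬□(¬r → p), 0
3. ¬□¬□(¬r → p), 0
4. ¬(¬r → p), 1
5. ¬r, 1
6. ¬p, 1
7. □(¬r → p), 2
8. ¬r → p, 0
9. ¬r → p, 1
10. ¬r → p, 2
11. p, 0
12. p, 1
Accessibility: 0R0, 0R1, 0R2, 1R0, 1R1, 1R2, 2R0, 2R1, 2R2
Branch closes: p and ¬p both at 1.
Every branch closes (one shown): valid in S5.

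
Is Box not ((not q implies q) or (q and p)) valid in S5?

Not valid

Tableau for the negation not Box not ((not q implies q) or (q and p)):
1. not Box not ((not q implies q) or (q and p)), 0
2. (not q implies q) or (q and p), 1
3. q and p, 1
4. q, 1
5. p, 1
Accessibility: 0R0, 0R1, 1R0, 1R1
The negation has an open branch (countermodel exists).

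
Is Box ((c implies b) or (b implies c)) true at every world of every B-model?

Tableau for the negation not Box ((c implies b) or (b implies c)):
1. not Box ((c implies b) or (b implies c)), 0
2. not ((c implies b) or (b implies c)), 1   [neg-Box-rule on 1: fresh world 1, 0R1]
3. not (c implies b), 1   [neg-or-rule on 2]
4. not (b implies c), 1   [neg-or-rule on 2]
5. c, 1   [neg-implies-rule on 3]
6. not b, 1   [neg-implies-rule on 3]
7. b, 1   [neg-implies-rule on 4]
8. not c, 1   [neg-implies-rule on 4]
Accessibility: 0R0, 0R1, 1R0, 1R1
Branch closes: b and not b both at 1.
Every branch of the negation's tableau closes; the branch above is one of them.

Valid in B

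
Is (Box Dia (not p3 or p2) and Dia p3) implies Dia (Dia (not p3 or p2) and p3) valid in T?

Valid in T

Tableau for the negation not ((Box Dia (not p3 or p2) and Dia p3) implies Dia (Dia (not p3 or p2) and p3)):
1. not ((Box Dia (not p3 or p2) and Dia p3) implies Dia (Dia (not p3 or p2) and p3)), w0
2. Box Dia (not p3 or p2) and Dia p3, w0
3. not Dia (Dia (not p3 or p2) and p3), w0
4. Box Dia (not p3 or p2), w0
5. Dia p3, w0
6. not (Dia (not p3 or p2) and p3), w0
7. Dia (not p3 or p2), w0
8. not p3, w0
9. p3, w1
10. not (Dia (not p3 or p2) and p3), w1
11. Dia (not p3 or p2), w1
12. not Dia (not p3 or p2), w1
13. not (not p3 or p2), w1
14. not p2, w1
15. not p3 or p2, w2
16. not (Dia (not p3 or p2) and p3), w2
17. Dia (not p3 or p2), w2
18. p2, w2
19. not p3, w2
20. not p3 or p2, w3
21. not (not p3 or p2), w3
22. p3, w3
23. not p2, w3
24. p2, w3
Accessibility: w0Rw0, w0Rw1, w0Rw2, w1Rw1, w1Rw3, w2Rw2, w3Rw3
Branch closes: p2 and not p2 both at w3.
Every branch of the negation's tableau closes; the branch above is one of them.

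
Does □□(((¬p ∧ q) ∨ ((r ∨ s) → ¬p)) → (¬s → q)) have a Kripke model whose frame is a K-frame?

1. □□(((¬p ∧ q) ∨ ((r ∨ s) → ¬p)) → (¬s → q)), w0

Yes, satisfiable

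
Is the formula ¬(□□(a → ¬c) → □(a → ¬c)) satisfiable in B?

1. ¬(□□(a → ¬c) → □(a → ¬c)), w0
2. □□(a → ¬c), w0
3. ¬□(a → ¬c), w0
4. □(a → ¬c), w0
5. a → ¬c, w0
6. ¬c, w0
7. ¬(a → ¬c), w1
8. a, w1
9. c, w1
10. □(a → ¬c), w1
11. a → ¬c, w1
12. ¬c, w1
Accessibility: w0Rw0, w0Rw1, w1Rw0, w1Rw1
Branch closes: c and ¬c both at w1.
Every branch closes; the branch above is one of them.

No, unsatisfiable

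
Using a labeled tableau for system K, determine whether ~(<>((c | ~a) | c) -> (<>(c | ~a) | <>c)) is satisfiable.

No, unsatisfiable

1. ~(<>((c | ~a) | c) -> (<>(c | ~a) | <>c)), w0
2. <>((c | ~a) | c), w0
3. ~(<>(c | ~a) | <>c), w0
4. ~<>(c | ~a), w0
5. ~<>c, w0
6. (c | ~a) | c, w1
7. ~(c | ~a), w1
8. ~c, w1
9. a, w1
10. c | ~a, w1
11. ~a, w1
Accessibility: w0Rw1
Branch closes: a and ~a both at w1.
Every branch closes; the branch above is one of them.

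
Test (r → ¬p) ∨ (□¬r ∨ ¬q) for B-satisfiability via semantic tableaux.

1. (r → ¬p) ∨ (□¬r ∨ ¬q), u
2. □¬r ∨ ¬q, u
3. ¬q, u
Accessibility: uRu

Satisfiable (open branch found)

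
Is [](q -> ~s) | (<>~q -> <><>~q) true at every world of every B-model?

Yes, valid

Tableau for the negation ~([](q -> ~s) | (<>~q -> <><>~q)):
1. ~([](q -> ~s) | (<>~q -> <><>~q)), w0
2. ~[](q -> ~s), w0
3. ~(<>~q -> <><>~q), w0
4. <>~q, w0
5. ~<><>~q, w0
6. ~<>~q, w0
7. q, w0
8. ~(q -> ~s), w1
9. q, w1
10. s, w1
11. ~<>~q, w1
12. ~q, w2
13. ~<>~q, w2
14. q, w2
Accessibility: w0Rw0, w0Rw1, w0Rw2, w1Rw0, w1Rw1, w2Rw0, w2Rw2
Branch closes: q and ~q both at w2.
All branches of the negation close; one closing branch shown above.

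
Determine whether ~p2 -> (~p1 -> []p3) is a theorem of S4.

Invalid (countermodel exists)

Tableau for the negation ~(~p2 -> (~p1 -> []p3)):
1. ~(~p2 -> (~p1 -> []p3)), 0
2. ~p2, 0
3. ~(~p1 -> []p3), 0
4. ~p1, 0
5. ~[]p3, 0
6. ~p3, 1
Accessibility: 0R0, 0R1, 1R1
The negation has an open branch (countermodel exists).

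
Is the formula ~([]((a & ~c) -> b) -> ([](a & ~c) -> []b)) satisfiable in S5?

1. ~([]((a & ~c) -> b) -> ([](a & ~c) -> []b)), 0
2. []((a & ~c) -> b), 0
3. ~([](a & ~c) -> []b), 0
4. [](a & ~c), 0
5. ~[]b, 0
6. (a & ~c) -> b, 0
7. a & ~c, 0
8. a, 0
9. ~c, 0
10. b, 0
11. ~b, 1
12. (a & ~c) -> b, 1
13. a & ~c, 1
14. a, 1
15. ~c, 1
16. ~(a & ~c), 1
17. c, 1
Accessibility: 0R0, 0R1, 1R0, 1R1
Branch closes: c and ~c both at 1.
All branches of the tableau close; one closing branch shown above.

Unsatisfiable (every branch closes)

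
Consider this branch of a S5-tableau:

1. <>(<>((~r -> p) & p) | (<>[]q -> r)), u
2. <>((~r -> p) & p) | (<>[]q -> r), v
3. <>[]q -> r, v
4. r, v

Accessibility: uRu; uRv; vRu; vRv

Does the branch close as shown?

No world carries both an atom and its negation.

No, open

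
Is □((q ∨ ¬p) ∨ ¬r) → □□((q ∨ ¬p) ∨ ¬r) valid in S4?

Tableau for the negation ¬(□((q ∨ ¬p) ∨ ¬r) → □□((q ∨ ¬p) ∨ ¬r)):
1. ¬(□((q ∨ ¬p) ∨ ¬r) → □□((q ∨ ¬p) ∨ ¬r)), w0
2. □((q ∨ ¬p) ∨ ¬r), w0
3. ¬□□((q ∨ ¬p) ∨ ¬r), w0
4. (q ∨ ¬p) ∨ ¬r, w0
5. q ∨ ¬p, w0
6. ¬p, w0
7. ¬□((q ∨ ¬p) ∨ ¬r), w1
8. (q ∨ ¬p) ∨ ¬r, w1
9. q ∨ ¬p, w1
10. ¬p, w1
11. ¬((q ∨ ¬p) ∨ ¬r), w2
12. ¬(q ∨ ¬p), w2
13. r, w2
14. ¬q, w2
15. p, w2
16. (q ∨ ¬p) ∨ ¬r, w2
17. q ∨ ¬p, w2
18. ¬p, w2
Accessibility: w0Rw0, w0Rw1, w0Rw2, w1Rw1, w1Rw2, w2Rw2
Branch closes: p and ¬p both at w2.
Every branch of the negation's tableau closes; the branch above is one of them.

Yes, valid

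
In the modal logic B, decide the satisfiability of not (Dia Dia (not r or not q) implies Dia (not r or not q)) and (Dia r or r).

1. not (Dia Dia (not r or not q) implies Dia (not r or not q)) and (Dia r or r), 0
2. not (Dia Dia (not r or not q) implies Dia (not r or not q)), 0   [and-rule on 1]
3. Dia r or r, 0   [and-rule on 1]
4. Dia Dia (not r or not q), 0   [neg-implies-rule on 2]
5. not Dia (not r or not q), 0   [neg-implies-rule on 2]
6. not (not r or not q), 0   [neg-Dia-rule on 5 via 0R0]
7. r, 0   [neg-or-rule on 6]
8. q, 0   [neg-or-rule on 6]
9. Dia (not r or not q), 1   [Dia-rule on 4: fresh world 1, 0R1]
10. not (not r or not q), 1   [neg-Dia-rule on 5 via 0R1]
11. r, 1   [neg-or-rule on 10]
12. q, 1   [neg-or-rule on 10]
13. not r or not q, 2   [Dia-rule on 9: fresh world 2, 1R2]
14. not q, 2   [or-rule on 13 (branches; this branch)]
Accessibility: 0R0, 0R1, 1R0, 1R1, 1R2, 2R1, 2R2

Satisfiable (open branch found)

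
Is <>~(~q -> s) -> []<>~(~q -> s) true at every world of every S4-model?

Invalid (countermodel exists)

Tableau for the negation ~(<>~(~q -> s) -> []<>~(~q -> s)):
1. ~(<>~(~q -> s) -> []<>~(~q -> s)), 0
2. <>~(~q -> s), 0
3. ~[]<>~(~q -> s), 0
4. ~(~q -> s), 1
5. ~q, 1
6. ~s, 1
7. ~<>~(~q -> s), 2
8. ~q -> s, 2
9. s, 2
Accessibility: 0R0, 0R1, 0R2, 1R1, 2R2
The negation has an open branch (countermodel exists).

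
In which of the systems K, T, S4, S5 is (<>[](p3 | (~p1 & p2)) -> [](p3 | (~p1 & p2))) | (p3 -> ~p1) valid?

S5

S4-tableau for the negation ~((<>[](p3 | (~p1 & p2)) -> [](p3 | (~p1 & p2))) | (p3 -> ~p1)):
1. ~((<>[](p3 | (~p1 & p2)) -> [](p3 | (~p1 & p2))) | (p3 -> ~p1)), 0
2. ~(<>[](p3 | (~p1 & p2)) -> [](p3 | (~p1 & p2))), 0
3. ~(p3 -> ~p1), 0
4. <>[](p3 | (~p1 & p2)), 0
5. ~[](p3 | (~p1 & p2)), 0
6. p3, 0
7. p1, 0
8. [](p3 | (~p1 & p2)), 1
9. p3 | (~p1 & p2), 1
10. ~p1 & p2, 1
11. ~p1, 1
12. p2, 1
13. ~(p3 | (~p1 & p2)), 2
14. ~p3, 2
15. ~(~p1 & p2), 2
16. ~p2, 2
Accessibility: 0R0, 0R1, 0R2, 1R1, 2R2
Complete open branch: countermodel on an S4-frame, so not valid in S4, nor in K, T (the same frame is also a K-frame and a T-frame).
S5-tableau for the negation ~((<>[](p3 | (~p1 & p2)) -> [](p3 | (~p1 & p2))) | (p3 -> ~p1)):
1. ~((<>[](p3 | (~p1 & p2)) -> [](p3 | (~p1 & p2))) | (p3 -> ~p1)), 0
2. ~(<>[](p3 | (~p1 & p2)) -> [](p3 | (~p1 & p2))), 0
3. ~(p3 -> ~p1), 0
4. <>[](p3 | (~p1 & p2)), 0
5. ~[](p3 | (~p1 & p2)), 0
6. p3, 0
7. p1, 0
8. [](p3 | (~p1 & p2)), 1
9. p3 | (~p1 & p2), 0
10. p3 | (~p1 & p2), 1
11. ~p1 & p2, 1
12. ~p1, 1
13. p2, 1
14. ~(p3 | (~p1 & p2)), 2
15. ~p3, 2
16. ~(~p1 & p2), 2
17. p3 | (~p1 & p2), 2
18. ~p2, 2
19. ~p1 & p2, 2
20. ~p1, 2
21. p2, 2
Accessibility: 0R0, 0R1, 0R2, 1R0, 1R1, 1R2, 2R0, 2R1, 2R2
Branch closes: p2 and ~p2 both at 2.
Every branch closes (one shown): valid in S5.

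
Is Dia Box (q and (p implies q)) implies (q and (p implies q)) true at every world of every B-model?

Tableau for the negation not (Dia Box (q and (p implies q)) implies (q and (p implies q))):
1. not (Dia Box (q and (p implies q)) implies (q and (p implies q))), 0
2. Dia Box (q and (p implies q)), 0
3. not (q and (p implies q)), 0
4. not (p implies q), 0
5. p, 0
6. not q, 0
7. Box (q and (p implies q)), 1
8. q and (p implies q), 0
9. q, 0
10. p implies q, 0
Accessibility: 0R0, 0R1, 1R0, 1R1
Branch closes: q and not q both at 0.
Every branch of the negation's tableau closes; the branch above is one of them.

Valid in B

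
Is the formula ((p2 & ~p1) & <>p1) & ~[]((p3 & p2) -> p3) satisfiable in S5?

Unsatisfiable (every branch closes)

1. ((p2 & ~p1) & <>p1) & ~[]((p3 & p2) -> p3), w0
2. (p2 & ~p1) & <>p1, w0
3. ~[]((p3 & p2) -> p3), w0
4. p2 & ~p1, w0
5. <>p1, w0
6. p2, w0
7. ~p1, w0
8. ~((p3 & p2) -> p3), w1
9. p3 & p2, w1
10. ~p3, w1
11. p3, w1
12. p2, w1
Accessibility: w0Rw0, w0Rw1, w1Rw0, w1Rw1
Branch closes: p3 and ~p3 both at w1.
Every branch closes; the branch above is one of them.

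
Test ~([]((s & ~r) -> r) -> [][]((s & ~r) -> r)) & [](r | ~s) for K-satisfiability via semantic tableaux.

Satisfiable (open branch found)

1. ~([]((s & ~r) -> r) -> [][]((s & ~r) -> r)) & [](r | ~s), 0
2. ~([]((s & ~r) -> r) -> [][]((s & ~r) -> r)), 0
3. [](r | ~s), 0
4. []((s & ~r) -> r), 0
5. ~[][]((s & ~r) -> r), 0
6. ~[]((s & ~r) -> r), 1
7. r | ~s, 1
8. (s & ~r) -> r, 1
9. ~s, 1
10. r, 1
11. ~((s & ~r) -> r), 2
12. s & ~r, 2
13. ~r, 2
14. s, 2
Accessibility: 0R1, 1R2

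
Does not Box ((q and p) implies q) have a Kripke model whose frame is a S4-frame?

1. not Box ((q and p) implies q), w0
2. not ((q and p) implies q), w1
3. q and p, w1
4. not q, w1
5. q, w1
6. p, w1
Accessibility: w0Rw0, w0Rw1, w1Rw1
Branch closes: q and not q both at w1.
All branches of the tableau close; one closing branch shown above.

Unsatisfiable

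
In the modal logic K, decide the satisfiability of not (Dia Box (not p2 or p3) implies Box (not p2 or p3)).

Satisfiable

1. not (Dia Box (not p2 or p3) implies Box (not p2 or p3)), 0
2. Dia Box (not p2 or p3), 0
3. not Box (not p2 or p3), 0
4. Box (not p2 or p3), 1
5. not (not p2 or p3), 2
6. p2, 2
7. not p3, 2
Accessibility: 0R1, 0R2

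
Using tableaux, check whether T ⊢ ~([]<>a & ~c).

Tableau for the negation []<>a & ~c:
1. []<>a & ~c, w0
2. []<>a, w0
3. ~c, w0
4. <>a, w0
5. a, w1
6. <>a, w1
7. a, w2
Accessibility: w0Rw0, w0Rw1, w1Rw1, w1Rw2, w2Rw2
The negation has an open branch (countermodel exists).

Invalid (countermodel exists)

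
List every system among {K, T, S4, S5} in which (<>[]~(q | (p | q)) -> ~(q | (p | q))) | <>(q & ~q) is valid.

S5-tableau for the negation ~((<>[]~(q | (p | q)) -> ~(q | (p | q))) | <>(q & ~q)):
1. ~((<>[]~(q | (p | q)) -> ~(q | (p | q))) | <>(q & ~q)), u
2. ~(<>[]~(q | (p | q)) -> ~(q | (p | q))), u   [~|-rule on 1]
3. ~<>(q & ~q), u   [~|-rule on 1]
4. <>[]~(q | (p | q)), u   [~->-rule on 2]
5. q | (p | q), u   [~->-rule on 2]
6. ~(q & ~q), u   [~<>-rule on 3 via uRu]
7. p | q, u   [|-rule on 5 (branches; this branch)]
8. ~q, u   [~&-rule on 6 (branches; this branch)]
9. p, u   [|-rule on 7 (branches; this branch)]
10. []~(q | (p | q)), v   [<>-rule on 4: fresh world v, uRv]
11. ~(q & ~q), v   [~<>-rule on 3 via uRv]
12. ~(q | (p | q)), u   [[]-rule on 10 via vRu]
13. ~(p | q), u   [~|-rule on 12]
14. ~p, u   [~|-rule on 13]
Accessibility: uRu, uRv, vRu, vRv
Branch closes: p and ~p both at u.
Every branch closes (one shown): valid in S5.
S4-tableau for the negation ~((<>[]~(q | (p | q)) -> ~(q | (p | q))) | <>(q & ~q)):
1. ~((<>[]~(q | (p | q)) -> ~(q | (p | q))) | <>(q & ~q)), u
2. ~(<>[]~(q | (p | q)) -> ~(q | (p | q))), u   [~|-rule on 1]
3. ~<>(q & ~q), u   [~|-rule on 1]
4. <>[]~(q | (p | q)), u   [~->-rule on 2]
5. q | (p | q), u   [~->-rule on 2]
6. ~(q & ~q), u   [~<>-rule on 3 via uRu]
7. p | q, u   [|-rule on 5 (branches; this branch)]
8. q, u   [~&-rule on 6 (branches; this branch)]
9. []~(q | (p | q)), v   [<>-rule on 4: fresh world v, uRv]
10. ~(q & ~q), v   [~<>-rule on 3 via uRv]
11. ~(q | (p | q)), v   [[]-rule on 9 via vRv]
12. ~q, v   [~|-rule on 11]
13. ~(p | q), v   [~|-rule on 11]
14. ~p, v   [~|-rule on 13]
Accessibility: uRu, uRv, vRv
Complete open branch: countermodel on an S4-frame, so not valid in S4, nor in K, T (the same frame is also a K-frame and a T-frame).

S5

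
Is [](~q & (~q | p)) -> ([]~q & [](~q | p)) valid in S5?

Yes, valid

Tableau for the negation ~([](~q & (~q | p)) -> ([]~q & [](~q | p))):
1. ~([](~q & (~q | p)) -> ([]~q & [](~q | p))), 0
2. [](~q & (~q | p)), 0
3. ~([]~q & [](~q | p)), 0
4. ~q & (~q | p), 0
5. ~q, 0
6. ~q | p, 0
7. ~[](~q | p), 0
8. p, 0
9. ~(~q | p), 1
10. q, 1
11. ~p, 1
12. ~q & (~q | p), 1
13. ~q, 1
14. ~q | p, 1
Accessibility: 0R0, 0R1, 1R0, 1R1
Branch closes: q and ~q both at 1.
Every branch of the negation's tableau closes; the branch above is one of them.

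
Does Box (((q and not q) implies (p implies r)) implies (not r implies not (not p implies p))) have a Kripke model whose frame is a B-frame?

1. Box (((q and not q) implies (p implies r)) implies (not r implies not (not p implies p))), u
2. ((q and not q) implies (p implies r)) implies (not r implies not (not p implies p)), u   [Box-rule on 1 via uRu]
3. not r implies not (not p implies p), u   [implies-rule on 2 (branches; this branch)]
4. not (not p implies p), u   [implies-rule on 3 (branches; this branch)]
5. not p, u   [neg-implies-rule on 4]
Accessibility: uRu

Satisfiable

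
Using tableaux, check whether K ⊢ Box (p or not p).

Valid

Tableau for the negation not Box (p or not p):
1. not Box (p or not p), u
2. not (p or not p), v   [neg-Box-rule on 1: fresh world v, uRv]
3. not p, v   [neg-or-rule on 2]
4. p, v   [neg-or-rule on 2]
Accessibility: uRv
Branch closes: p and not p both at v.
All branches of the negation close; one closing branch shown above.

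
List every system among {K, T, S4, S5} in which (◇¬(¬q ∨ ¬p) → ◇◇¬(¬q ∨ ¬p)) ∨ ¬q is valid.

T, S4, S5

T-tableau for the negation ¬((◇¬(¬q ∨ ¬p) → ◇◇¬(¬q ∨ ¬p)) ∨ ¬q):
1. ¬((◇¬(¬q ∨ ¬p) → ◇◇¬(¬q ∨ ¬p)) ∨ ¬q), 0
2. ¬(◇¬(¬q ∨ ¬p) → ◇◇¬(¬q ∨ ¬p)), 0
3. q, 0
4. ◇¬(¬q ∨ ¬p), 0
5. ¬◇◇¬(¬q ∨ ¬p), 0
6. ¬◇¬(¬q ∨ ¬p), 0
7. ¬q ∨ ¬p, 0
8. ¬p, 0
9. ¬(¬q ∨ ¬p), 1
10. q, 1
11. p, 1
12. ¬◇¬(¬q ∨ ¬p), 1
13. ¬q ∨ ¬p, 1
14. ¬p, 1
Accessibility: 0R0, 0R1, 1R1
Branch closes: p and ¬p both at 1.
Every branch closes (one shown): valid in T, hence also in S4, S5 (every theorem of T is a theorem of S4 and S5).
K-tableau for the negation ¬((◇¬(¬q ∨ ¬p) → ◇◇¬(¬q ∨ ¬p)) ∨ ¬q):
1. ¬((◇¬(¬q ∨ ¬p) → ◇◇¬(¬q ∨ ¬p)) ∨ ¬q), 0
2. ¬(◇¬(¬q ∨ ¬p) → ◇◇¬(¬q ∨ ¬p)), 0
3. q, 0
4. ◇¬(¬q ∨ ¬p), 0
5. ¬◇◇¬(¬q ∨ ¬p), 0
6. ¬(¬q ∨ ¬p), 1
7. q, 1
8. p, 1
9. ¬◇¬(¬q ∨ ¬p), 1
Accessibility: 0R1
Complete open branch: countermodel on a K-frame, so not valid in K.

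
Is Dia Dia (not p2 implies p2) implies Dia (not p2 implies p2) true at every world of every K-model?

Not valid

Tableau for the negation not (Dia Dia (not p2 implies p2) implies Dia (not p2 implies p2)):
1. not (Dia Dia (not p2 implies p2) implies Dia (not p2 implies p2)), w0
2. Dia Dia (not p2 implies p2), w0
3. not Dia (not p2 implies p2), w0
4. Dia (not p2 implies p2), w1
5. not (not p2 implies p2), w1
6. not p2, w1
7. not p2 implies p2, w2
8. p2, w2
Accessibility: w0Rw1, w1Rw2
The negation has an open branch (countermodel exists).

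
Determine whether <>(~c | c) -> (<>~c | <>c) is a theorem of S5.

Valid

Tableau for the negation ~(<>(~c | c) -> (<>~c | <>c)):
1. ~(<>(~c | c) -> (<>~c | <>c)), u
2. <>(~c | c), u
3. ~(<>~c | <>c), u
4. ~<>~c, u
5. ~<>c, u
6. c, u
7. ~c, u
Accessibility: uRu
Branch closes: c and ~c both at u.
Every branch of the negation's tableau closes; the branch above is one of them.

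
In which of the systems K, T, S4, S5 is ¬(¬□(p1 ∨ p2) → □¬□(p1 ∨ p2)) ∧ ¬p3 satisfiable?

S4-tableau for the formula:
1. ¬(¬□(p1 ∨ p2) → □¬□(p1 ∨ p2)) ∧ ¬p3, w0
2. ¬(¬□(p1 ∨ p2) → □¬□(p1 ∨ p2)), w0
3. ¬p3, w0
4. ¬□(p1 ∨ p2), w0
5. ¬□¬□(p1 ∨ p2), w0
6. ¬(p1 ∨ p2), w1
7. ¬p1, w1
8. ¬p2, w1
9. □(p1 ∨ p2), w2
10. p1 ∨ p2, w2
11. p2, w2
Accessibility: w0Rw0, w0Rw1, w0Rw2, w1Rw1, w2Rw2
Complete open branch: satisfiable in S4, hence also in K, T (this S4-model is also a K-model and a T-model).
S5-tableau for the formula:
1. ¬(¬□(p1 ∨ p2) → □¬□(p1 ∨ p2)) ∧ ¬p3, w0
2. ¬(¬□(p1 ∨ p2) → □¬□(p1 ∨ p2)), w0
3. ¬p3, w0
4. ¬□(p1 ∨ p2), w0
5. ¬□¬□(p1 ∨ p2), w0
6. ¬(p1 ∨ p2), w1
7. ¬p1, w1
8. ¬p2, w1
9. □(p1 ∨ p2), w2
10. p1 ∨ p2, w0
11. p1 ∨ p2, w1
12. p1 ∨ p2, w2
13. p2, w0
14. p2, w1
Accessibility: w0Rw0, w0Rw1, w0Rw2, w1Rw0, w1Rw1, w1Rw2, w2Rw0, w2Rw1, w2Rw2
Branch closes: p2 and ¬p2 both at w1.
Every branch closes (one shown): unsatisfiable in S5.

K, T, S4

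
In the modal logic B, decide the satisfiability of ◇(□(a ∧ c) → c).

Yes, satisfiable

1. ◇(□(a ∧ c) → c), 0
2. □(a ∧ c) → c, 1
3. c, 1
Accessibility: 0R0, 0R1, 1R0, 1R1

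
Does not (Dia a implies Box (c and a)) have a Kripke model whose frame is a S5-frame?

Satisfiable (open branch found)

1. not (Dia a implies Box (c and a)), w0
2. Dia a, w0   [neg-implies-rule on 1]
3. not Box (c and a), w0   [neg-implies-rule on 1]
4. a, w1   [Dia-rule on 2: fresh world w1, w0Rw1]
5. not (c and a), w2   [neg-Box-rule on 3: fresh world w2, w0Rw2]
6. not a, w2   [neg-and-rule on 5 (branches; this branch)]
Accessibility: w0Rw0, w0Rw1, w0Rw2, w1Rw0, w1Rw1, w1Rw2, w2Rw0, w2Rw1, w2Rw2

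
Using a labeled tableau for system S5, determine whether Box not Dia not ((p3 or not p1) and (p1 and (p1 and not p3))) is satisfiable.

No, unsatisfiable

1. Box not Dia not ((p3 or not p1) and (p1 and (p1 and not p3))), 0
2. not Dia not ((p3 or not p1) and (p1 and (p1 and not p3))), 0
3. (p3 or not p1) and (p1 and (p1 and not p3)), 0
4. p3 or not p1, 0
5. p1 and (p1 and not p3), 0
6. p1, 0
7. p1 and not p3, 0
8. not p3, 0
9. not p1, 0
Accessibility: 0R0
Branch closes: p1 and not p1 both at 0.
(One branch shown.) All branches close.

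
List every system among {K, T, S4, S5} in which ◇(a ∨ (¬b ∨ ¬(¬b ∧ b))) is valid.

T, S4, S5

K-tableau for the negation ¬◇(a ∨ (¬b ∨ ¬(¬b ∧ b))):
1. ¬◇(a ∨ (¬b ∨ ¬(¬b ∧ b))), 0
Complete open branch: countermodel on a K-frame, so not valid in K.
T-tableau for the negation ¬◇(a ∨ (¬b ∨ ¬(¬b ∧ b))):
1. ¬◇(a ∨ (¬b ∨ ¬(¬b ∧ b))), 0
2. ¬(a ∨ (¬b ∨ ¬(¬b ∧ b))), 0   [¬◇-rule on 1 via 0R0]
3. ¬a, 0   [¬∨-rule on 2]
4. ¬(¬b ∨ ¬(¬b ∧ b)), 0   [¬∨-rule on 2]
5. b, 0   [¬∨-rule on 4]
6. ¬b ∧ b, 0   [¬∨-rule on 4]
7. ¬b, 0   [∧-rule on 6]
Accessibility: 0R0
Branch closes: b and ¬b both at 0.
Every branch closes (one shown): valid in T, hence also in S4, S5 (every theorem of T is a theorem of S4 and S5).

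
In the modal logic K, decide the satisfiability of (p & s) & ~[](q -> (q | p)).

No, unsatisfiable

1. (p & s) & ~[](q -> (q | p)), w0
2. p & s, w0
3. ~[](q -> (q | p)), w0
4. p, w0
5. s, w0
6. ~(q -> (q | p)), w1
7. q, w1
8. ~(q | p), w1
9. ~q, w1
10. ~p, w1
Accessibility: w0Rw1
Branch closes: q and ~q both at w1.
(One branch shown.) All branches close.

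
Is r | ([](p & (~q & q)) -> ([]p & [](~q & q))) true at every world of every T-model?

Tableau for the negation ~(r | ([](p & (~q & q)) -> ([]p & [](~q & q)))):
1. ~(r | ([](p & (~q & q)) -> ([]p & [](~q & q)))), 0
2. ~r, 0
3. ~([](p & (~q & q)) -> ([]p & [](~q & q))), 0
4. [](p & (~q & q)), 0
5. ~([]p & [](~q & q)), 0
6. p & (~q & q), 0
7. p, 0
8. ~q & q, 0
9. ~q, 0
10. q, 0
Accessibility: 0R0
Branch closes: q and ~q both at 0.
All branches of the negation close; one closing branch shown above.

Valid in T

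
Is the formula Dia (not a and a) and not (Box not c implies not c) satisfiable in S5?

Unsatisfiable

1. Dia (not a and a) and not (Box not c implies not c), 0
2. Dia (not a and a), 0
3. not (Box not c implies not c), 0
4. Box not c, 0
5. c, 0
6. not c, 0
Accessibility: 0R0
Branch closes: c and not c both at 0.
All branches of the tableau close; one closing branch shown above.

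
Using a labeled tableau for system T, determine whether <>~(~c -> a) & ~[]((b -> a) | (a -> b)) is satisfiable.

1. <>~(~c -> a) & ~[]((b -> a) | (a -> b)), w0
2. <>~(~c -> a), w0
3. ~[]((b -> a) | (a -> b)), w0
4. ~(~c -> a), w1
5. ~c, w1
6. ~a, w1
7. ~((b -> a) | (a -> b)), w2
8. ~(b -> a), w2
9. ~(a -> b), w2
10. b, w2
11. ~a, w2
12. a, w2
13. ~b, w2
Accessibility: w0Rw0, w0Rw1, w0Rw2, w1Rw1, w2Rw2
Branch closes: a and ~a both at w2.
Every branch closes; the branch above is one of them.

Unsatisfiable (every branch closes)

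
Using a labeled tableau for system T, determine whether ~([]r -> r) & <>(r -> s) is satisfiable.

1. ~([]r -> r) & <>(r -> s), u
2. ~([]r -> r), u   [&-rule on 1]
3. <>(r -> s), u   [&-rule on 1]
4. []r, u   [~->-rule on 2]
5. ~r, u   [~->-rule on 2]
6. r, u   [[]-rule on 4 via uRu]
Accessibility: uRu
Branch closes: r and ~r both at u.
All branches of the tableau close; one closing branch shown above.

No, unsatisfiable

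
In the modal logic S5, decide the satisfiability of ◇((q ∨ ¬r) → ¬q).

Yes, satisfiable

1. ◇((q ∨ ¬r) → ¬q), 0
2. (q ∨ ¬r) → ¬q, 1   [◇-rule on 1: fresh world 1, 0R1]
3. ¬q, 1   [→-rule on 2 (branches; this branch)]
Accessibility: 0R0, 0R1, 1R0, 1R1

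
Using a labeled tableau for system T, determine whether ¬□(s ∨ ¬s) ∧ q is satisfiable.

1. ¬□(s ∨ ¬s) ∧ q, w0
2. ¬□(s ∨ ¬s), w0
3. q, w0
4. ¬(s ∨ ¬s), w1
5. ¬s, w1
6. s, w1
Accessibility: w0Rw0, w0Rw1, w1Rw1
Branch closes: s and ¬s both at w1.
Every branch closes; the branch above is one of them.

Unsatisfiable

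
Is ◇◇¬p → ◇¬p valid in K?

Tableau for the negation ¬(◇◇¬p → ◇¬p):
1. ¬(◇◇¬p → ◇¬p), w0
2. ◇◇¬p, w0
3. ¬◇¬p, w0
4. ◇¬p, w1
5. p, w1
6. ¬p, w2
Accessibility: w0Rw1, w1Rw2
The negation has an open branch (countermodel exists).

Invalid (countermodel exists)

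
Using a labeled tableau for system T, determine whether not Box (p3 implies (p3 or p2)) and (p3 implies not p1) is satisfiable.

Unsatisfiable

1. not Box (p3 implies (p3 or p2)) and (p3 implies not p1), u
2. not Box (p3 implies (p3 or p2)), u   [and-rule on 1]
3. p3 implies not p1, u   [and-rule on 1]
4. not p1, u   [implies-rule on 3 (branches; this branch)]
5. not (p3 implies (p3 or p2)), v   [neg-Box-rule on 2: fresh world v, uRv]
6. p3, v   [neg-implies-rule on 5]
7. not (p3 or p2), v   [neg-implies-rule on 5]
8. not p3, v   [neg-or-rule on 7]
9. not p2, v   [neg-or-rule on 7]
Accessibility: uRu, uRv, vRv
Branch closes: p3 and not p3 both at v.
(One branch shown.) All branches close.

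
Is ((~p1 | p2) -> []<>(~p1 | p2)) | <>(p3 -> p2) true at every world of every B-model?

Tableau for the negation ~(((~p1 | p2) -> []<>(~p1 | p2)) | <>(p3 -> p2)):
1. ~(((~p1 | p2) -> []<>(~p1 | p2)) | <>(p3 -> p2)), 0
2. ~((~p1 | p2) -> []<>(~p1 | p2)), 0
3. ~<>(p3 -> p2), 0
4. ~p1 | p2, 0
5. ~[]<>(~p1 | p2), 0
6. ~(p3 -> p2), 0
7. p3, 0
8. ~p2, 0
9. ~p1, 0
10. ~<>(~p1 | p2), 1
11. ~(p3 -> p2), 1
12. p3, 1
13. ~p2, 1
14. ~(~p1 | p2), 0
15. p1, 0
Accessibility: 0R0, 0R1, 1R0, 1R1
Branch closes: p1 and ~p1 both at 0.
Every branch of the negation's tableau closes; the branch above is one of them.

Valid in B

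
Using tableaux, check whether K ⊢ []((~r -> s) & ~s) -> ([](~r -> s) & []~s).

Valid in K

Tableau for the negation ~([]((~r -> s) & ~s) -> ([](~r -> s) & []~s)):
1. ~([]((~r -> s) & ~s) -> ([](~r -> s) & []~s)), u
2. []((~r -> s) & ~s), u
3. ~([](~r -> s) & []~s), u
4. ~[](~r -> s), u
5. ~(~r -> s), v
6. ~r, v
7. ~s, v
8. (~r -> s) & ~s, v
9. ~r -> s, v
10. s, v
Accessibility: uRv
Branch closes: s and ~s both at v.
Every branch of the negation's tableau closes; the branch above is one of them.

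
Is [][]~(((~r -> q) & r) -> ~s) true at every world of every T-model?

Not valid

Tableau for the negation ~[][]~(((~r -> q) & r) -> ~s):
1. ~[][]~(((~r -> q) & r) -> ~s), u
2. ~[]~(((~r -> q) & r) -> ~s), v
3. ((~r -> q) & r) -> ~s, w
4. ~s, w
Accessibility: uRu, uRv, vRv, vRw, wRw
The negation has an open branch (countermodel exists).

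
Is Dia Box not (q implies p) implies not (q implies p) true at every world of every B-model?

Yes, valid

Tableau for the negation not (Dia Box not (q implies p) implies not (q implies p)):
1. not (Dia Box not (q implies p) implies not (q implies p)), 0
2. Dia Box not (q implies p), 0
3. q implies p, 0
4. p, 0
5. Box not (q implies p), 1
6. not (q implies p), 0
7. q, 0
8. not p, 0
Accessibility: 0R0, 0R1, 1R0, 1R1
Branch closes: p and not p both at 0.
Every branch of the negation's tableau closes; the branch above is one of them.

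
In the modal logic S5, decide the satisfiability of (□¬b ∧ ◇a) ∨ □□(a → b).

Satisfiable (open branch found)

1. (□¬b ∧ ◇a) ∨ □□(a → b), 0
2. □□(a → b), 0
3. □(a → b), 0
4. a → b, 0
5. b, 0
Accessibility: 0R0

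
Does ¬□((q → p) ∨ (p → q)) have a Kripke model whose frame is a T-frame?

1. ¬□((q → p) ∨ (p → q)), u
2. ¬((q → p) ∨ (p → q)), v   [¬□-rule on 1: fresh world v, uRv]
3. ¬(q → p), v   [¬∨-rule on 2]
4. ¬(p → q), v   [¬∨-rule on 2]
5. q, v   [¬→-rule on 3]
6. ¬p, v   [¬→-rule on 3]
7. p, v   [¬→-rule on 4]
8. ¬q, v   [¬→-rule on 4]
Accessibility: uRu, uRv, vRv
Branch closes: p and ¬p both at v.
(One branch shown.) All branches close.

Unsatisfiable (every branch closes)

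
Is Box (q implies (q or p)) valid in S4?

Valid in S4

Tableau for the negation not Box (q implies (q or p)):
1. not Box (q implies (q or p)), w0
2. not (q implies (q or p)), w1
3. q, w1
4. not (q or p), w1
5. not q, w1
6. not p, w1
Accessibility: w0Rw0, w0Rw1, w1Rw1
Branch closes: q and not q both at w1.
Every branch of the negation's tableau closes; the branch above is one of them.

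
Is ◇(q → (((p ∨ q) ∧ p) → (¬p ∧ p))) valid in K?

Tableau for the negation ¬◇(q → (((p ∨ q) ∧ p) → (¬p ∧ p))):
1. ¬◇(q → (((p ∨ q) ∧ p) → (¬p ∧ p))), w0
The negation has an open branch (countermodel exists).

Not valid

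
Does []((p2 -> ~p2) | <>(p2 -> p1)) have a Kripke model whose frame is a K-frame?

Satisfiable

1. []((p2 -> ~p2) | <>(p2 -> p1)), w0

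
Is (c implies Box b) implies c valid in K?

Tableau for the negation not ((c implies Box b) implies c):
1. not ((c implies Box b) implies c), w0
2. c implies Box b, w0
3. not c, w0
4. Box b, w0
The negation has an open branch (countermodel exists).

No, not valid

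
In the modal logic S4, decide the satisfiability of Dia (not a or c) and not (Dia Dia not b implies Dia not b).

Unsatisfiable

1. Dia (not a or c) and not (Dia Dia not b implies Dia not b), 0
2. Dia (not a or c), 0
3. not (Dia Dia not b implies Dia not b), 0
4. Dia Dia not b, 0
5. not Dia not b, 0
6. b, 0
7. not a or c, 1
8. b, 1
9. c, 1
10. Dia not b, 2
11. b, 2
12. not b, 3
13. b, 3
Accessibility: 0R0, 0R1, 0R2, 0R3, 1R1, 2R2, 2R3, 3R3
Branch closes: b and not b both at 3.
Every branch closes; the branch above is one of them.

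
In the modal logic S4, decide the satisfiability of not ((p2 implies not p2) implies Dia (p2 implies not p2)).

Unsatisfiable (every branch closes)

1. not ((p2 implies not p2) implies Dia (p2 implies not p2)), u
2. p2 implies not p2, u
3. not Dia (p2 implies not p2), u
4. not (p2 implies not p2), u
5. p2, u
6. not p2, u
Accessibility: uRu
Branch closes: p2 and not p2 both at u.
(One branch shown.) All branches close.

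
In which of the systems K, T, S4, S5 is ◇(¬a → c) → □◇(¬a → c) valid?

S5

S4-tableau for the negation ¬(◇(¬a → c) → □◇(¬a → c)):
1. ¬(◇(¬a → c) → □◇(¬a → c)), u
2. ◇(¬a → c), u   [¬→-rule on 1]
3. ¬□◇(¬a → c), u   [¬→-rule on 1]
4. ¬a → c, v   [◇-rule on 2: fresh world v, uRv]
5. c, v   [→-rule on 4 (branches; this branch)]
6. ¬◇(¬a → c), w   [¬□-rule on 3: fresh world w, uRw]
7. ¬(¬a → c), w   [¬◇-rule on 6 via wRw]
8. ¬a, w   [¬→-rule on 7]
9. ¬c, w   [¬→-rule on 7]
Accessibility: uRu, uRv, uRw, vRv, wRw
Complete open branch: countermodel on an S4-frame, so not valid in S4, nor in K, T (the same frame is also a K-frame and a T-frame).
S5-tableau for the negation ¬(◇(¬a → c) → □◇(¬a → c)):
1. ¬(◇(¬a → c) → □◇(¬a → c)), u
2. ◇(¬a → c), u   [¬→-rule on 1]
3. ¬□◇(¬a → c), u   [¬→-rule on 1]
4. ¬a → c, v   [◇-rule on 2: fresh world v, uRv]
5. c, v   [→-rule on 4 (branches; this branch)]
6. ¬◇(¬a → c), w   [¬□-rule on 3: fresh world w, uRw]
7. ¬(¬a → c), u   [¬◇-rule on 6 via wRu]
8. ¬a, u   [¬→-rule on 7]
9. ¬c, u   [¬→-rule on 7]
10. ¬(¬a → c), v   [¬◇-rule on 6 via wRv]
11. ¬a, v   [¬→-rule on 10]
12. ¬c, v   [¬→-rule on 10]
Accessibility: uRu, uRv, uRw, vRu, vRv, vRw, wRu, wRv, wRw
Branch closes: c and ¬c both at v.
Every branch closes (one shown): valid in S5.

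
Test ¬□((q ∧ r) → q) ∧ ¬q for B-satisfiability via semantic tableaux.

No, unsatisfiable

1. ¬□((q ∧ r) → q) ∧ ¬q, u
2. ¬□((q ∧ r) → q), u   [∧-rule on 1]
3. ¬q, u   [∧-rule on 1]
4. ¬((q ∧ r) → q), v   [¬□-rule on 2: fresh world v, uRv]
5. q ∧ r, v   [¬→-rule on 4]
6. ¬q, v   [¬→-rule on 4]
7. q, v   [∧-rule on 5]
8. r, v   [∧-rule on 5]
Accessibility: uRu, uRv, vRu, vRv
Branch closes: q and ¬q both at v.
(One branch shown.) All branches close.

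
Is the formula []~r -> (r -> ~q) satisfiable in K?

Satisfiable (open branch found)

1. []~r -> (r -> ~q), 0
2. r -> ~q, 0
3. ~q, 0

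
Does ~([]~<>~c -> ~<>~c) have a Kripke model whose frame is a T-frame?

No, unsatisfiable

1. ~([]~<>~c -> ~<>~c), w0
2. []~<>~c, w0   [~->-rule on 1]
3. <>~c, w0   [~->-rule on 1]
4. ~<>~c, w0   [[]-rule on 2 via w0Rw0]
5. c, w0   [~<>-rule on 4 via w0Rw0]
6. ~c, w1   [<>-rule on 3: fresh world w1, w0Rw1]
7. ~<>~c, w1   [[]-rule on 2 via w0Rw1]
8. c, w1   [~<>-rule on 4 via w0Rw1]
Accessibility: w0Rw0, w0Rw1, w1Rw1
Branch closes: c and ~c both at w1.
(One branch shown.) All branches close.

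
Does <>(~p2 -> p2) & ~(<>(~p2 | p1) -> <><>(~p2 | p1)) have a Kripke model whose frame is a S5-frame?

1. <>(~p2 -> p2) & ~(<>(~p2 | p1) -> <><>(~p2 | p1)), 0
2. <>(~p2 -> p2), 0
3. ~(<>(~p2 | p1) -> <><>(~p2 | p1)), 0
4. <>(~p2 | p1), 0
5. ~<><>(~p2 | p1), 0
6. ~<>(~p2 | p1), 0
7. ~(~p2 | p1), 0
8. p2, 0
9. ~p1, 0
10. ~p2 -> p2, 1
11. ~<>(~p2 | p1), 1
12. ~(~p2 | p1), 1
13. p2, 1
14. ~p1, 1
15. ~p2 | p1, 2
16. ~<>(~p2 | p1), 2
17. ~(~p2 | p1), 2
18. p2, 2
19. ~p1, 2
20. p1, 2
Accessibility: 0R0, 0R1, 0R2, 1R0, 1R1, 1R2, 2R0, 2R1, 2R2
Branch closes: p1 and ~p1 both at 2.
Every branch closes; the branch above is one of them.

Unsatisfiable (every branch closes)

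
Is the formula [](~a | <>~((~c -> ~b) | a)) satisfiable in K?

1. [](~a | <>~((~c -> ~b) | a)), 0

Yes, satisfiable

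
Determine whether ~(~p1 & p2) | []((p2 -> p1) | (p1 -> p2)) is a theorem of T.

Tableau for the negation ~(~(~p1 & p2) | []((p2 -> p1) | (p1 -> p2))):
1. ~(~(~p1 & p2) | []((p2 -> p1) | (p1 -> p2))), w0
2. ~p1 & p2, w0   [~|-rule on 1]
3. ~[]((p2 -> p1) | (p1 -> p2)), w0   [~|-rule on 1]
4. ~p1, w0   [&-rule on 2]
5. p2, w0   [&-rule on 2]
6. ~((p2 -> p1) | (p1 -> p2)), w1   [~[]-rule on 3: fresh world w1, w0Rw1]
7. ~(p2 -> p1), w1   [~|-rule on 6]
8. ~(p1 -> p2), w1   [~|-rule on 6]
9. p2, w1   [~->-rule on 7]
10. ~p1, w1   [~->-rule on 7]
11. p1, w1   [~->-rule on 8]
12. ~p2, w1   [~->-rule on 8]
Accessibility: w0Rw0, w0Rw1, w1Rw1
Branch closes: p1 and ~p1 both at w1.
Every branch of the negation's tableau closes; the branch above is one of them.

Valid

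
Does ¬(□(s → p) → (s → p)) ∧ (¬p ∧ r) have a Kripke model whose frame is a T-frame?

No, unsatisfiable

1. ¬(□(s → p) → (s → p)) ∧ (¬p ∧ r), 0
2. ¬(□(s → p) → (s → p)), 0
3. ¬p ∧ r, 0
4. □(s → p), 0
5. ¬(s → p), 0
6. ¬p, 0
7. r, 0
8. s, 0
9. s → p, 0
10. p, 0
Accessibility: 0R0
Branch closes: p and ¬p both at 0.
Every branch closes; the branch above is one of them.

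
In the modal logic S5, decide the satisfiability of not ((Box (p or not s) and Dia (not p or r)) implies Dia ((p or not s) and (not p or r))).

1. not ((Box (p or not s) and Dia (not p or r)) implies Dia ((p or not s) and (not p or r))), w0
2. Box (p or not s) and Dia (not p or r), w0   [neg-implies-rule on 1]
3. not Dia ((p or not s) and (not p or r)), w0   [neg-implies-rule on 1]
4. Box (p or not s), w0   [and-rule on 2]
5. Dia (not p or r), w0   [and-rule on 2]
6. not ((p or not s) and (not p or r)), w0   [neg-Dia-rule on 3 via w0Rw0]
7. p or not s, w0   [Box-rule on 4 via w0Rw0]
8. not (not p or r), w0   [neg-and-rule on 6 (branches; this branch)]
9. p, w0   [neg-or-rule on 8]
10. not r, w0   [neg-or-rule on 8]
11. not s, w0   [or-rule on 7 (branches; this branch)]
12. not p or r, w1   [Dia-rule on 5: fresh world w1, w0Rw1]
13. not ((p or not s) and (not p or r)), w1   [neg-Dia-rule on 3 via w0Rw1]
14. p or not s, w1   [Box-rule on 4 via w0Rw1]
15. r, w1   [or-rule on 12 (branches; this branch)]
16. not (p or not s), w1   [neg-and-rule on 13 (branches; this branch)]
17. not p, w1   [neg-or-rule on 16]
18. s, w1   [neg-or-rule on 16]
19. not s, w1   [or-rule on 14 (branches; this branch)]
Accessibility: w0Rw0, w0Rw1, w1Rw0, w1Rw1
Branch closes: s and not s both at w1.
(One branch shown.) All branches close.

Unsatisfiable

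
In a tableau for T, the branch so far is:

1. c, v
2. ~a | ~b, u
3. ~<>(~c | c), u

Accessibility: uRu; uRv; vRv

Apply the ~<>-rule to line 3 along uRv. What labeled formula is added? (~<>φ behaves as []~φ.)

~(~c | c), v

~<>φ behaves as []~φ: propagate the negated body to each accessible world.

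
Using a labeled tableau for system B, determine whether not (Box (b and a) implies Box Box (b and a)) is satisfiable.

1. not (Box (b and a) implies Box Box (b and a)), w0
2. Box (b and a), w0
3. not Box Box (b and a), w0
4. b and a, w0
5. b, w0
6. a, w0
7. not Box (b and a), w1
8. b and a, w1
9. b, w1
10. a, w1
11. not (b and a), w2
12. not a, w2
Accessibility: w0Rw0, w0Rw1, w1Rw0, w1Rw1, w1Rw2, w2Rw1, w2Rw2

Satisfiable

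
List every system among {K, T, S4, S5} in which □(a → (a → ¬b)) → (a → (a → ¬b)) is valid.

T-tableau for the negation ¬(□(a → (a → ¬b)) → (a → (a → ¬b))):
1. ¬(□(a → (a → ¬b)) → (a → (a → ¬b))), 0
2. □(a → (a → ¬b)), 0
3. ¬(a → (a → ¬b)), 0
4. a, 0
5. ¬(a → ¬b), 0
6. b, 0
7. a → (a → ¬b), 0
8. a → ¬b, 0
9. ¬b, 0
Accessibility: 0R0
Branch closes: b and ¬b both at 0.
Every branch closes (one shown): valid in T, hence also in S4, S5 (every theorem of T is a theorem of S4 and S5).
K-tableau for the negation ¬(□(a → (a → ¬b)) → (a → (a → ¬b))):
1. ¬(□(a → (a → ¬b)) → (a → (a → ¬b))), 0
2. □(a → (a → ¬b)), 0
3. ¬(a → (a → ¬b)), 0
4. a, 0
5. ¬(a → ¬b), 0
6. b, 0
Complete open branch: countermodel on a K-frame, so not valid in K.

T, S4, S5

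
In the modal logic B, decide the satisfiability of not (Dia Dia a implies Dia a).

1. not (Dia Dia a implies Dia a), u
2. Dia Dia a, u   [neg-implies-rule on 1]
3. not Dia a, u   [neg-implies-rule on 1]
4. not a, u   [neg-Dia-rule on 3 via uRu]
5. Dia a, v   [Dia-rule on 2: fresh world v, uRv]
6. not a, v   [neg-Dia-rule on 3 via uRv]
7. a, w   [Dia-rule on 5: fresh world w, vRw]
Accessibility: uRu, uRv, vRu, vRv, vRw, wRv, wRw

Yes, satisfiable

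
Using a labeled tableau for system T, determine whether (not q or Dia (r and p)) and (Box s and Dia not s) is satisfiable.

1. (not q or Dia (r and p)) and (Box s and Dia not s), u
2. not q or Dia (r and p), u   [and-rule on 1]
3. Box s and Dia not s, u   [and-rule on 1]
4. Box s, u   [and-rule on 3]
5. Dia not s, u   [and-rule on 3]
6. s, u   [Box-rule on 4 via uRu]
7. Dia (r and p), u   [or-rule on 2 (branches; this branch)]
8. not s, v   [Dia-rule on 5: fresh world v, uRv]
9. s, v   [Box-rule on 4 via uRv]
Accessibility: uRu, uRv, vRv
Branch closes: s and not s both at v.
All branches of the tableau close; one closing branch shown above.

Unsatisfiable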